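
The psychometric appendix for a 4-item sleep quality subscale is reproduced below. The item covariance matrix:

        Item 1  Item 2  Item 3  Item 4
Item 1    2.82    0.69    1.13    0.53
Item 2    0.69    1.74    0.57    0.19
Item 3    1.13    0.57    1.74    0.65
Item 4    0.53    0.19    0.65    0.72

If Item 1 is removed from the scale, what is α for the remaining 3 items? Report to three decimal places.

α = 0.603

Remaining items: Item 2, Item 3, Item 4 (k = 3).
sum of item variances = 1.74 + 1.74 + 0.72 = 4.20
total variance = 4.20 + 2 × 1.41 = 7.02
α (item deleted) = (3/2)·(1 − 4.20/7.02) = 0.603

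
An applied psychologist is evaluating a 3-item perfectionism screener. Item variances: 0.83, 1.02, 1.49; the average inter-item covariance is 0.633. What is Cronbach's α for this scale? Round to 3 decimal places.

ΣVar(i) = 0.83 + 1.02 + 1.49 = 3.34
Sum of the 3 distinct covariances = 3 × 0.633 = 1.899
σ²_T = ΣVar(i) + 2·Σcov = 3.34 + 2 × 1.899 = 7.138
α = (3/2)·(1 − 3.34/7.138) = 0.798

Cronbach's α = 0.798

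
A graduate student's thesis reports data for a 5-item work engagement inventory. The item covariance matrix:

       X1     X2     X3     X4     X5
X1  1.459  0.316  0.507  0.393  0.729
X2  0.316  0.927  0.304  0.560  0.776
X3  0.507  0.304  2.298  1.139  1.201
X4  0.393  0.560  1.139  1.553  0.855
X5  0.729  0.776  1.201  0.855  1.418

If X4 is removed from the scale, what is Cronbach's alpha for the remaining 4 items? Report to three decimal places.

Remaining items: X1, X2, X3, X5 (k = 4).
Σσ²ᵢ = 1.459 + 0.927 + 2.298 + 1.418 = 6.102
σ²_total = 6.102 + 2 × 3.833 = 13.768
α (item deleted) = (4/3)·(1 − 6.102/13.768) = 0.742

α = 0.742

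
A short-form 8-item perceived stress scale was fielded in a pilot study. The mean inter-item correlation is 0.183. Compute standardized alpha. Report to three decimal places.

standardized alpha = 0.642

Standardized α = k·r̄ / (1 + (k−1)·r̄) = 8 × 0.183 / (1 + 7 × 0.183)
  = 1.4640 / 2.2810 = 0.642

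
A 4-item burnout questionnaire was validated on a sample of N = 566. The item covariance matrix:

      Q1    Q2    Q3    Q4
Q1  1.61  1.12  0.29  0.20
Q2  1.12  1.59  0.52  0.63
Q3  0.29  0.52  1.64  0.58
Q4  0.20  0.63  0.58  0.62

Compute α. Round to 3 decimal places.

α = 0.734

ΣVar(i) = 1.61 + 1.59 + 1.64 + 0.62 = 5.46
Sum of off-diagonal covariances = 3.34
total variance = 5.46 + 2 × 3.34 = 12.14
α = (k/(k−1))·(1 − ΣVar(i)/total variance) = (4/3)·(1 − 5.46/12.14) = 0.734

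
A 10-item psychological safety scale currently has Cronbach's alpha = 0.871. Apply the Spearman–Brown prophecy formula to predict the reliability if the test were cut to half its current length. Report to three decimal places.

Length factor m = 1/2
α' = m·α / (1 − (1−m)·α)
   = 1/2 × 0.871 / (1 − (1 − 1/2) × 0.871)
   = 0.4355 / 0.5645 = 0.771

predicted reliability = 0.771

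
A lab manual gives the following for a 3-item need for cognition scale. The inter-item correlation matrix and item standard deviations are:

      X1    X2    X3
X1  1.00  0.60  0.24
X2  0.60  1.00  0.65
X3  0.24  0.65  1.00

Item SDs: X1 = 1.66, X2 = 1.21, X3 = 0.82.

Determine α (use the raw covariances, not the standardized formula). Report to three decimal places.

α = 0.706

Σσ²ᵢ = 1.66² + 1.21² + 0.82² = 4.8921
Covariances σ_ij = r_ij · s_i · s_j:
  σ(X1,X2) = 0.60 × 1.66 × 1.21 = 1.2052
  σ(X1,X3) = 0.24 × 1.66 × 0.82 = 0.3267
  σ(X2,X3) = 0.65 × 1.21 × 0.82 = 0.6449
σ²_T = Σσ²ᵢ + 2·Σσ_ij = 4.8921 + 2 × 2.1768 = 9.2457
α = (3/2)·(1 − 4.8921/9.2457) = 0.706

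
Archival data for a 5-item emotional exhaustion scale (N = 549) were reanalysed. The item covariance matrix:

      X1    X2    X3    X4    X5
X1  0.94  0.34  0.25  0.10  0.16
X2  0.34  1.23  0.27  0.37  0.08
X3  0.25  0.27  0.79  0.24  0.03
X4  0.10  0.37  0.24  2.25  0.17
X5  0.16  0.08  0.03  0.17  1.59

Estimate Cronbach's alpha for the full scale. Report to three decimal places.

ΣVar(i) = 0.94 + 1.23 + 0.79 + 2.25 + 1.59 = 6.80
Σ_{i<j} σ_ij = 2.01
Var(T) = 6.80 + 2 × 2.01 = 10.82
α = (k/(k−1))·(1 − ΣVar(i)/Var(T)) = (5/4)·(1 − 6.80/10.82) = 0.464

α = 0.464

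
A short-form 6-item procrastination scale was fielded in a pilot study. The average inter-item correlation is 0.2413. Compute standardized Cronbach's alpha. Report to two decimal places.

standardized Cronbach's alpha = 0.66

Standardized α = k·r̄ / (1 + (k−1)·r̄) = 6 × 0.2413 / (1 + 5 × 0.2413)
  = 1.4478 / 2.2065 = 0.66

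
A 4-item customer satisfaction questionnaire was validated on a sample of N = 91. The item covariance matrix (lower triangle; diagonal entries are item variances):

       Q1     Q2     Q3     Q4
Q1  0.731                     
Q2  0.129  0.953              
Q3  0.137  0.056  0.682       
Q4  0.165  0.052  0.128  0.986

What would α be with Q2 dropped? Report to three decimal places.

α = 0.396

Remaining items: Q1, Q3, Q4 (k = 3).
sum of item variances = 0.731 + 0.682 + 0.986 = 2.399
σ²_T = 2.399 + 2 × 0.430 = 3.259
α (item deleted) = (3/2)·(1 − 2.399/3.259) = 0.396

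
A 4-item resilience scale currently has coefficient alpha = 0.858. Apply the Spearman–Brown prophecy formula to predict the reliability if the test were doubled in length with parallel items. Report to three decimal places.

Length factor m = 2
α' = m·α / (1 + (m−1)·α)
   = 2 × 0.858 / (1 + (2 − 1) × 0.858)
   = 1.7160 / 1.8580 = 0.924

predicted reliability = 0.924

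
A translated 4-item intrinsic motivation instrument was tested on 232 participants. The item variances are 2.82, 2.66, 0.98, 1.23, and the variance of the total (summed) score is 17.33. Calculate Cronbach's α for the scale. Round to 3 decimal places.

sum of item variances = 2.82 + 2.66 + 0.98 + 1.23 = 7.69
α = (k/(k−1))·(1 − sum of item variances/σ²_T) = (4/3)·(1 − 7.69/17.33) = 0.742

α = 0.742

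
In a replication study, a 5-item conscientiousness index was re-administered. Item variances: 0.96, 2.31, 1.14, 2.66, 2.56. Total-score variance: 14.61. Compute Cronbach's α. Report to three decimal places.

Cronbach's α = 0.426

ΣVar(i) = 0.96 + 2.31 + 1.14 + 2.66 + 2.56 = 9.63
α = (k/(k−1))·(1 − ΣVar(i)/Var(T)) = (5/4)·(1 − 9.63/14.61) = 0.426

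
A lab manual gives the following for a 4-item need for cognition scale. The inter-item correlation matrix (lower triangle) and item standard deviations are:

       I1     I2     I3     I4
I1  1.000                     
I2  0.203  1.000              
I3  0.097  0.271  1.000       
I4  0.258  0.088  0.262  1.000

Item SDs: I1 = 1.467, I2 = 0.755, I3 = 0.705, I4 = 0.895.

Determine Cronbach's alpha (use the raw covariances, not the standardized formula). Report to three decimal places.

α = 0.453

Σσ²ᵢ = 1.467² + 0.755² + 0.705² + 0.895² = 4.0202
Covariances σ_ij = r_ij · s_i · s_j:
  σ(I1,I2) = 0.203 × 1.467 × 0.755 = 0.2248
  σ(I1,I3) = 0.097 × 1.467 × 0.705 = 0.1003
  σ(I1,I4) = 0.258 × 1.467 × 0.895 = 0.3387
  σ(I2,I3) = 0.271 × 0.755 × 0.705 = 0.1442
  σ(I2,I4) = 0.088 × 0.755 × 0.895 = 0.0595
  σ(I3,I4) = 0.262 × 0.705 × 0.895 = 0.1653
σ²_T = Σσ²ᵢ + 2·Σσ_ij = 4.0202 + 2 × 1.0328 = 6.0858
α = (4/3)·(1 − 4.0202/6.0858) = 0.453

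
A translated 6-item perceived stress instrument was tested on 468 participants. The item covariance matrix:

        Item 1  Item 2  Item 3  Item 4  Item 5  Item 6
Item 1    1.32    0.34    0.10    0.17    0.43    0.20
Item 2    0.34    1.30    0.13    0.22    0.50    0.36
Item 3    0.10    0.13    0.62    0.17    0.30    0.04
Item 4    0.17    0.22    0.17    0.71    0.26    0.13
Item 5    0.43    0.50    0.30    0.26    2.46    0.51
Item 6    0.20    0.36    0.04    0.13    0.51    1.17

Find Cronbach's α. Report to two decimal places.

α = 0.61

Σσ²ᵢ = 1.32 + 1.30 + 0.62 + 0.71 + 2.46 + 1.17 = 7.58
Sum of off-diagonal covariances = 3.86
σ²_total = 7.58 + 2 × 3.86 = 15.30
α = (k/(k−1))·(1 − Σσ²ᵢ/σ²_total) = (6/5)·(1 − 7.58/15.30) = 0.61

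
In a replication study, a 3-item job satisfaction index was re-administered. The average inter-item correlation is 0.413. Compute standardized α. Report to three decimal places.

Standardized α = k·r̄ / (1 + (k−1)·r̄) = 3 × 0.413 / (1 + 2 × 0.413)
  = 1.2390 / 1.8260 = 0.679

α = 0.679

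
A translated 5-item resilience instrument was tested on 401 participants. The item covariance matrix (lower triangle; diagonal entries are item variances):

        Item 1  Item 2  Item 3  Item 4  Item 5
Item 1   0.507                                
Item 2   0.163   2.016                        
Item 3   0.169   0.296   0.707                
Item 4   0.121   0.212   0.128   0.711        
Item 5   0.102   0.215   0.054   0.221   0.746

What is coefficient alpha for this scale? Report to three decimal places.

Σσᵢ² = 0.507 + 2.016 + 0.707 + 0.711 + 0.746 = 4.687
Sum of the distinct covariances = 1.681
total variance = 4.687 + 2 × 1.681 = 8.049
α = (k/(k−1))·(1 − Σσᵢ²/total variance) = (5/4)·(1 − 4.687/8.049) = 0.522

coefficient alpha = 0.522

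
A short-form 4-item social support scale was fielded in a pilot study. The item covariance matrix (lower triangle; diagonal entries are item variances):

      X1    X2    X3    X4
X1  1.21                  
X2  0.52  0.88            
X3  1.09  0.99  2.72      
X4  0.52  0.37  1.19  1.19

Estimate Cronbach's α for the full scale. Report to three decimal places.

sum of item variances = 1.21 + 0.88 + 2.72 + 1.19 = 6.00
Sum of the distinct covariances = 4.68
σ²_T = 6.00 + 2 × 4.68 = 15.36
α = (k/(k−1))·(1 − sum of item variances/σ²_T) = (4/3)·(1 − 6.00/15.36) = 0.812

Cronbach's α = 0.812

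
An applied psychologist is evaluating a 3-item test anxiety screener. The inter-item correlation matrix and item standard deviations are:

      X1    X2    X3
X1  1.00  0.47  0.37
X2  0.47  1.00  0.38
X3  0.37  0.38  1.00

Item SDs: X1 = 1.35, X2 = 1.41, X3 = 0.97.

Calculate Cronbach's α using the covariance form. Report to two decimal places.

Σσ²ᵢ = 1.35² + 1.41² + 0.97² = 4.7515
Covariances σ_ij = r_ij · s_i · s_j:
  σ(X1,X2) = 0.47 × 1.35 × 1.41 = 0.8946
  σ(X1,X3) = 0.37 × 1.35 × 0.97 = 0.4845
  σ(X2,X3) = 0.38 × 1.41 × 0.97 = 0.5197
σ²_T = Σσ²ᵢ + 2·Σσ_ij = 4.7515 + 2 × 1.8988 = 8.5491
α = (3/2)·(1 − 4.7515/8.5491) = 0.67

α = 0.67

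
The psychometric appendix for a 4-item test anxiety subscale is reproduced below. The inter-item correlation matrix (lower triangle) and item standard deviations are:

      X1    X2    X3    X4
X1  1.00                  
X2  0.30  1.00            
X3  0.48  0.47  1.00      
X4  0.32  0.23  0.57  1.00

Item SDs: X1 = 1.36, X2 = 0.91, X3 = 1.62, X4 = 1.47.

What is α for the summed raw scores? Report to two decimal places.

Σσ²ᵢ = 1.36² + 0.91² + 1.62² + 1.47² = 7.4630
Covariances σ_ij = r_ij · s_i · s_j:
  σ(X1,X2) = 0.30 × 1.36 × 0.91 = 0.3713
  σ(X1,X3) = 0.48 × 1.36 × 1.62 = 1.0575
  σ(X1,X4) = 0.32 × 1.36 × 1.47 = 0.6397
  σ(X2,X3) = 0.47 × 0.91 × 1.62 = 0.6929
  σ(X2,X4) = 0.23 × 0.91 × 1.47 = 0.3077
  σ(X3,X4) = 0.57 × 1.62 × 1.47 = 1.3574
σ²_T = Σσ²ᵢ + 2·Σσ_ij = 7.4630 + 2 × 4.4265 = 16.3160
α = (4/3)·(1 − 7.4630/16.3160) = 0.72

α = 0.72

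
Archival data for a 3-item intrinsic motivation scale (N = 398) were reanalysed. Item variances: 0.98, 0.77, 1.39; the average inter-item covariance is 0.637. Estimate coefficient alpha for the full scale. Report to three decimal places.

α = 0.823

sum of item variances = 0.98 + 0.77 + 1.39 = 3.14
Sum of the 3 distinct covariances = 3 × 0.637 = 1.911
total variance = sum of item variances + 2·Σcov = 3.14 + 2 × 1.911 = 6.962
α = (3/2)·(1 − 3.14/6.962) = 0.823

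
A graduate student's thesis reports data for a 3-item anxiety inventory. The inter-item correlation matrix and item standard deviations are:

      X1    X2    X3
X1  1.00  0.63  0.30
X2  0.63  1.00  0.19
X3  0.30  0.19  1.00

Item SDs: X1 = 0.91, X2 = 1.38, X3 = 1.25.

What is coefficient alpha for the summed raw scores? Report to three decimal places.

Σσ²ᵢ = 0.91² + 1.38² + 1.25² = 4.2950
Covariances σ_ij = r_ij · s_i · s_j:
  σ(X1,X2) = 0.63 × 0.91 × 1.38 = 0.7912
  σ(X1,X3) = 0.30 × 0.91 × 1.25 = 0.3413
  σ(X2,X3) = 0.19 × 1.38 × 1.25 = 0.3277
σ²_T = Σσ²ᵢ + 2·Σσ_ij = 4.2950 + 2 × 1.4602 = 7.2154
α = (3/2)·(1 − 4.2950/7.2154) = 0.607

coefficient alpha = 0.607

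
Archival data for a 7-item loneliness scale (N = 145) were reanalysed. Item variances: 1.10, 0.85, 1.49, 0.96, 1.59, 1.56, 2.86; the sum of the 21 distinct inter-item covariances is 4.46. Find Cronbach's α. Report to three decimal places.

α = 0.538

Σσᵢ² = 1.10 + 0.85 + 1.49 + 0.96 + 1.59 + 1.56 + 2.86 = 10.41
Sum of distinct covariances = 4.46
σ²_T = Σσᵢ² + 2·Σcov = 10.41 + 2 × 4.46 = 19.33
α = (7/6)·(1 − 10.41/19.33) = 0.538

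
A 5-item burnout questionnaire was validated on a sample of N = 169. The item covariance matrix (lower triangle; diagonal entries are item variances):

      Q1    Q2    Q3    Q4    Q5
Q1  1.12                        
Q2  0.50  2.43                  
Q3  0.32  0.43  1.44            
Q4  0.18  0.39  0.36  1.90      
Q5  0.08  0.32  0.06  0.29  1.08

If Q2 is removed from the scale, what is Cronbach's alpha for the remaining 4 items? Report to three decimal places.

Remaining items: Q1, Q3, Q4, Q5 (k = 4).
sum of item variances = 1.12 + 1.44 + 1.90 + 1.08 = 5.54
σ²_total = 5.54 + 2 × 1.29 = 8.12
α (item deleted) = (4/3)·(1 − 5.54/8.12) = 0.424

α = 0.424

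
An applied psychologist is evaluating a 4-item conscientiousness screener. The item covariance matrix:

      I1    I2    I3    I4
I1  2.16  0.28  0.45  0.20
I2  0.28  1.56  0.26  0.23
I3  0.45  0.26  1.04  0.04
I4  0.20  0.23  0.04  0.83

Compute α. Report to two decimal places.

Σσ²ᵢ = 2.16 + 1.56 + 1.04 + 0.83 = 5.59
Σ_{i<j} σ_ij = 1.46
σ²_T = 5.59 + 2 × 1.46 = 8.51
α = (k/(k−1))·(1 − Σσ²ᵢ/σ²_T) = (4/3)·(1 − 5.59/8.51) = 0.46

α = 0.46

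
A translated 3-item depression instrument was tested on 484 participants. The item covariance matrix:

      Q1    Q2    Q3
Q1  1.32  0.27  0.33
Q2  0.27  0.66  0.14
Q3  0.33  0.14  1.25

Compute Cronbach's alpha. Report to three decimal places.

Cronbach's alpha = 0.471

Σσᵢ² = 1.32 + 0.66 + 1.25 = 3.23
Sum of off-diagonal covariances = 0.74
Var(T) = 3.23 + 2 × 0.74 = 4.71
α = (k/(k−1))·(1 − Σσᵢ²/Var(T)) = (3/2)·(1 − 3.23/4.71) = 0.471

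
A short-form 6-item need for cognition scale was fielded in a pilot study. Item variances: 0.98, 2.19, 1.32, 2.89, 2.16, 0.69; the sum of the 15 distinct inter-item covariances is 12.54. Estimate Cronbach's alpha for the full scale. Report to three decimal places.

ΣVar(i) = 0.98 + 2.19 + 1.32 + 2.89 + 2.16 + 0.69 = 10.23
Sum of distinct covariances = 12.54
σ²_total = ΣVar(i) + 2·Σcov = 10.23 + 2 × 12.54 = 35.31
α = (6/5)·(1 − 10.23/35.31) = 0.852

α = 0.852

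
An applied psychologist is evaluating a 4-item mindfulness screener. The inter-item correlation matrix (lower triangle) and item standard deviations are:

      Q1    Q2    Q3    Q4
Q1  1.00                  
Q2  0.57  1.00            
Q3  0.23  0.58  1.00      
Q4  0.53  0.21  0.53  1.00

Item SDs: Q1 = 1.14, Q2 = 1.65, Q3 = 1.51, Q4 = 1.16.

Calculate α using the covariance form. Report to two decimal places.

α = 0.75

Σσ²ᵢ = 1.14² + 1.65² + 1.51² + 1.16² = 7.6478
Covariances σ_ij = r_ij · s_i · s_j:
  σ(Q1,Q2) = 0.57 × 1.14 × 1.65 = 1.0722
  σ(Q1,Q3) = 0.23 × 1.14 × 1.51 = 0.3959
  σ(Q1,Q4) = 0.53 × 1.14 × 1.16 = 0.7009
  σ(Q2,Q3) = 0.58 × 1.65 × 1.51 = 1.4451
  σ(Q2,Q4) = 0.21 × 1.65 × 1.16 = 0.4019
  σ(Q3,Q4) = 0.53 × 1.51 × 1.16 = 0.9283
σ²_T = Σσ²ᵢ + 2·Σσ_ij = 7.6478 + 2 × 4.9443 = 17.5364
α = (4/3)·(1 − 7.6478/17.5364) = 0.75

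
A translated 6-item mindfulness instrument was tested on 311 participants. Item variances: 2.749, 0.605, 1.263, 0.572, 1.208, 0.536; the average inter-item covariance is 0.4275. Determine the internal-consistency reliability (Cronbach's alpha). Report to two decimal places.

Σσᵢ² = 2.749 + 0.605 + 1.263 + 0.572 + 1.208 + 0.536 = 6.933
Sum of the 15 distinct covariances = 15 × 0.4275 = 6.4125
Var(T) = Σσᵢ² + 2·Σcov = 6.933 + 2 × 6.4125 = 19.7580
α = (6/5)·(1 − 6.933/19.7580) = 0.78

Cronbach's alpha = 0.78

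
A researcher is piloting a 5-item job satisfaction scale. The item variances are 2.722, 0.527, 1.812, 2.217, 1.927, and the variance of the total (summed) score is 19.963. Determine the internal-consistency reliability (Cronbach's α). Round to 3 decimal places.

Cronbach's α = 0.674

Σσᵢ² = 2.722 + 0.527 + 1.812 + 2.217 + 1.927 = 9.205
α = (k/(k−1))·(1 − Σσᵢ²/σ²_total) = (5/4)·(1 − 9.205/19.963) = 0.674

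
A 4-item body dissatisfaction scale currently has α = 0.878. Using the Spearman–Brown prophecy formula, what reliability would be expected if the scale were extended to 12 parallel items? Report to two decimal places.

predicted reliability = 0.96

Length factor m = 12/4 = 3.0000
α' = m·α / (1 + (m−1)·α)
   = 12/4 × 0.878 / (1 + (12/4 − 1) × 0.878)
   = 2.6340 / 2.7560 = 0.96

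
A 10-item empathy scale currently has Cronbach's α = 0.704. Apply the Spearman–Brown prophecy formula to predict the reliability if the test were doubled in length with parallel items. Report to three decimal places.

predicted reliability = 0.826

Length factor m = 2
α' = m·α / (1 + (m−1)·α)
   = 2 × 0.704 / (1 + (2 − 1) × 0.704)
   = 1.4080 / 1.7040 = 0.826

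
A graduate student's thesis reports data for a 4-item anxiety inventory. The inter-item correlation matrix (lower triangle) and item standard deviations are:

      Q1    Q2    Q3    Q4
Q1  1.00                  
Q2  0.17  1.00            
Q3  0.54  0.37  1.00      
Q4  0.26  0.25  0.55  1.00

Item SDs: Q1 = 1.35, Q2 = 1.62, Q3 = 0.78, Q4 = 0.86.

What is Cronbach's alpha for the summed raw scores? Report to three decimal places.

Cronbach's alpha = 0.608

Σσ²ᵢ = 1.35² + 1.62² + 0.78² + 0.86² = 5.7949
Covariances σ_ij = r_ij · s_i · s_j:
  σ(Q1,Q2) = 0.17 × 1.35 × 1.62 = 0.3718
  σ(Q1,Q3) = 0.54 × 1.35 × 0.78 = 0.5686
  σ(Q1,Q4) = 0.26 × 1.35 × 0.86 = 0.3019
  σ(Q2,Q3) = 0.37 × 1.62 × 0.78 = 0.4675
  σ(Q2,Q4) = 0.25 × 1.62 × 0.86 = 0.3483
  σ(Q3,Q4) = 0.55 × 0.78 × 0.86 = 0.3689
σ²_T = Σσ²ᵢ + 2·Σσ_ij = 5.7949 + 2 × 2.4270 = 10.6489
α = (4/3)·(1 − 5.7949/10.6489) = 0.608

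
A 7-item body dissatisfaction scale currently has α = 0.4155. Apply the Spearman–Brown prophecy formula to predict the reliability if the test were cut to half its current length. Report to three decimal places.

predicted reliability = 0.262

Length factor m = 1/2
α' = m·α / (1 − (1−m)·α)
   = 1/2 × 0.4155 / (1 − (1 − 1/2) × 0.4155)
   = 0.2077 / 0.7923 = 0.262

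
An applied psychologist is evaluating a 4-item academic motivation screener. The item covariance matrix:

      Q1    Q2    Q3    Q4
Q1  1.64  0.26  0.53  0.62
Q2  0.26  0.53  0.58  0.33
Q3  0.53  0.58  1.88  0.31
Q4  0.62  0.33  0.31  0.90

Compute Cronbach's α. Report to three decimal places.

ΣVar(i) = 1.64 + 0.53 + 1.88 + 0.90 = 4.95
Sum of the distinct covariances = 2.63
total variance = 4.95 + 2 × 2.63 = 10.21
α = (k/(k−1))·(1 − ΣVar(i)/total variance) = (4/3)·(1 − 4.95/10.21) = 0.687

α = 0.687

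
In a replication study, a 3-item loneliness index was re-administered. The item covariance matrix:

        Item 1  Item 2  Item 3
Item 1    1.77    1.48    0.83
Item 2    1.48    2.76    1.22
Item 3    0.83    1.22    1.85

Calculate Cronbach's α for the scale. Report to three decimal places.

Cronbach's α = 0.788

Σσ²ᵢ = 1.77 + 2.76 + 1.85 = 6.38
Σ_{i<j} σ_ij = 3.53
Var(T) = 6.38 + 2 × 3.53 = 13.44
α = (k/(k−1))·(1 − Σσ²ᵢ/Var(T)) = (3/2)·(1 − 6.38/13.44) = 0.788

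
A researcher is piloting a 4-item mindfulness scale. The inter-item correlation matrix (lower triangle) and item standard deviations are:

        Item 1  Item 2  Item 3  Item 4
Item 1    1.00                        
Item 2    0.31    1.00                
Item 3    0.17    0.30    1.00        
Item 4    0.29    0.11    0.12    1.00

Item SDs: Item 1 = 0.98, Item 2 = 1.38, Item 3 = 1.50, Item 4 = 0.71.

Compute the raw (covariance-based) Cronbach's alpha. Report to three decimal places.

Σσ²ᵢ = 0.98² + 1.38² + 1.50² + 0.71² = 5.6189
Covariances σ_ij = r_ij · s_i · s_j:
  σ(Item 1,Item 2) = 0.31 × 0.98 × 1.38 = 0.4192
  σ(Item 1,Item 3) = 0.17 × 0.98 × 1.50 = 0.2499
  σ(Item 1,Item 4) = 0.29 × 0.98 × 0.71 = 0.2018
  σ(Item 2,Item 3) = 0.30 × 1.38 × 1.50 = 0.6210
  σ(Item 2,Item 4) = 0.11 × 1.38 × 0.71 = 0.1078
  σ(Item 3,Item 4) = 0.12 × 1.50 × 0.71 = 0.1278
σ²_T = Σσ²ᵢ + 2·Σσ_ij = 5.6189 + 2 × 1.7275 = 9.0739
α = (4/3)·(1 − 5.6189/9.0739) = 0.508

α = 0.508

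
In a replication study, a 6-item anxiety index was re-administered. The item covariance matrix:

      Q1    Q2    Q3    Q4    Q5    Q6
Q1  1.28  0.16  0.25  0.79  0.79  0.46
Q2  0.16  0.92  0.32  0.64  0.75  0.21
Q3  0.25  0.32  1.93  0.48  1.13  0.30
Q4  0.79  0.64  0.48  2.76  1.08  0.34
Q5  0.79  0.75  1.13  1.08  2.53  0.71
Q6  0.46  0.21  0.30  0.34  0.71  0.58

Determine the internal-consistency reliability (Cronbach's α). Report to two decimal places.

sum of item variances = 1.28 + 0.92 + 1.93 + 2.76 + 2.53 + 0.58 = 10.00
Σ_{i<j} σ_ij = 8.41
total variance = 10.00 + 2 × 8.41 = 26.82
α = (k/(k−1))·(1 − sum of item variances/total variance) = (6/5)·(1 − 10.00/26.82) = 0.75

Cronbach's α = 0.75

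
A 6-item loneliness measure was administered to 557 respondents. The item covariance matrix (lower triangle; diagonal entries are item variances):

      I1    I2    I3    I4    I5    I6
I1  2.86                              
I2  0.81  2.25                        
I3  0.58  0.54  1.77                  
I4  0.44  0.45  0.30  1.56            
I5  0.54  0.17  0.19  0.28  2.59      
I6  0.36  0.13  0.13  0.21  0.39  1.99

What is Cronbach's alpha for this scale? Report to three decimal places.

Cronbach's alpha = 0.551

Σσ²ᵢ = 2.86 + 2.25 + 1.77 + 1.56 + 2.59 + 1.99 = 13.02
Sum of off-diagonal covariances = 5.52
Var(T) = 13.02 + 2 × 5.52 = 24.06
α = (k/(k−1))·(1 − Σσ²ᵢ/Var(T)) = (6/5)·(1 − 13.02/24.06) = 0.551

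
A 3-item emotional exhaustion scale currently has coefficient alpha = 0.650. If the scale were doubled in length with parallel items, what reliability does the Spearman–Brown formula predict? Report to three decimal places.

Length factor m = 2
α' = m·α / (1 + (m−1)·α)
   = 2 × 0.650 / (1 + (2 − 1) × 0.650)
   = 1.3000 / 1.6500 = 0.788

predicted reliability = 0.788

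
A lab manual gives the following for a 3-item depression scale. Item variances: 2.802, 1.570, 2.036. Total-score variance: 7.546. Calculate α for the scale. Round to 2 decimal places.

α = 0.23

sum of item variances = 2.802 + 1.570 + 2.036 = 6.408
α = (k/(k−1))·(1 − sum of item variances/total variance) = (3/2)·(1 − 6.408/7.546) = 0.23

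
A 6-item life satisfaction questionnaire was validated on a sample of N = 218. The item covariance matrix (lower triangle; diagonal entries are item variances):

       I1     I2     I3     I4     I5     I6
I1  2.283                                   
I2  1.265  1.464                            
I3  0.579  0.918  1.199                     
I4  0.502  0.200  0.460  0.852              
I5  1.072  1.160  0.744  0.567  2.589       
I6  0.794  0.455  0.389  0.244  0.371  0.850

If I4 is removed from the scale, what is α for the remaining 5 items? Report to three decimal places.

Remaining items: I1, I2, I3, I5, I6 (k = 5).
Σσ²ᵢ = 2.283 + 1.464 + 1.199 + 2.589 + 0.850 = 8.385
total variance = 8.385 + 2 × 7.747 = 23.879
α (item deleted) = (5/4)·(1 − 8.385/23.879) = 0.811

α = 0.811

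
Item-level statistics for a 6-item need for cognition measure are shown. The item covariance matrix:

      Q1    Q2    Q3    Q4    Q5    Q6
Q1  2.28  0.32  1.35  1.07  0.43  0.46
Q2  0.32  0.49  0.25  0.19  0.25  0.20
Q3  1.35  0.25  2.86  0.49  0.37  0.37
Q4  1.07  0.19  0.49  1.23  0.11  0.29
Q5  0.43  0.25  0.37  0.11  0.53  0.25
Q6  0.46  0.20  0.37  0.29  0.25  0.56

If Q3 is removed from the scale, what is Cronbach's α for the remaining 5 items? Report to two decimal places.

Cronbach's α = 0.73

Remaining items: Q1, Q2, Q4, Q5, Q6 (k = 5).
Σσ²ᵢ = 2.28 + 0.49 + 1.23 + 0.53 + 0.56 = 5.09
σ²_T = 5.09 + 2 × 3.57 = 12.23
α (item deleted) = (5/4)·(1 − 5.09/12.23) = 0.73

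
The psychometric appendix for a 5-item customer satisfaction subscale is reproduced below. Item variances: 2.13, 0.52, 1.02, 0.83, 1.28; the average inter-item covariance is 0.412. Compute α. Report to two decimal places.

α = 0.73

ΣVar(i) = 2.13 + 0.52 + 1.02 + 0.83 + 1.28 = 5.78
Sum of the 10 distinct covariances = 10 × 0.412 = 4.120
σ²_T = ΣVar(i) + 2·Σcov = 5.78 + 2 × 4.120 = 14.020
α = (5/4)·(1 − 5.78/14.020) = 0.73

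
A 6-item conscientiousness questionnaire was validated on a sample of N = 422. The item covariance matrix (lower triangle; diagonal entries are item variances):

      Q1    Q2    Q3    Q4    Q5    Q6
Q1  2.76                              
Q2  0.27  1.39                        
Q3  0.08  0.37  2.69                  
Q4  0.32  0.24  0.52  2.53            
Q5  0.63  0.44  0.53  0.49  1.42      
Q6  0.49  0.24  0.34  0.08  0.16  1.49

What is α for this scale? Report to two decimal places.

α = 0.55

Σσ²ᵢ = 2.76 + 1.39 + 2.69 + 2.53 + 1.42 + 1.49 = 12.28
Sum of off-diagonal covariances = 5.20
σ²_T = 12.28 + 2 × 5.20 = 22.68
α = (k/(k−1))·(1 − Σσ²ᵢ/σ²_T) = (6/5)·(1 − 12.28/22.68) = 0.55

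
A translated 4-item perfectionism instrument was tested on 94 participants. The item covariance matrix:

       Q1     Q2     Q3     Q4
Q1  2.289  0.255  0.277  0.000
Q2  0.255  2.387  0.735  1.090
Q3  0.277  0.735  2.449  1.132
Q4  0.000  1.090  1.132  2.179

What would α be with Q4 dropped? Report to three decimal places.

α = 0.394

Remaining items: Q1, Q2, Q3 (k = 3).
sum of item variances = 2.289 + 2.387 + 2.449 = 7.125
total variance = 7.125 + 2 × 1.267 = 9.659
α (item deleted) = (3/2)·(1 − 7.125/9.659) = 0.394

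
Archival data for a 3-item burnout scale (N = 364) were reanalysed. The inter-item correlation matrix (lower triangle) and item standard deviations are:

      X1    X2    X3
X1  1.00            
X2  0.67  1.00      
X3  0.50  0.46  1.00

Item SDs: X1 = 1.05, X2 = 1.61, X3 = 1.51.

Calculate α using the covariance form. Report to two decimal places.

α = 0.76

Σσ²ᵢ = 1.05² + 1.61² + 1.51² = 5.9747
Covariances σ_ij = r_ij · s_i · s_j:
  σ(X1,X2) = 0.67 × 1.05 × 1.61 = 1.1326
  σ(X1,X3) = 0.50 × 1.05 × 1.51 = 0.7928
  σ(X2,X3) = 0.46 × 1.61 × 1.51 = 1.1183
σ²_T = Σσ²ᵢ + 2·Σσ_ij = 5.9747 + 2 × 3.0437 = 12.0621
α = (3/2)·(1 − 5.9747/12.0621) = 0.76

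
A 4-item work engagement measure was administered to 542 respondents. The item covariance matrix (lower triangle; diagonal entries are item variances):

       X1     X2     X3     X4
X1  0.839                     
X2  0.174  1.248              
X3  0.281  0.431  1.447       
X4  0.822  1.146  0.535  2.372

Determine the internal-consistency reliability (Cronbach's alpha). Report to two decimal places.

ΣVar(i) = 0.839 + 1.248 + 1.447 + 2.372 = 5.906
Sum of the distinct covariances = 3.389
σ²_total = 5.906 + 2 × 3.389 = 12.684
α = (k/(k−1))·(1 − ΣVar(i)/σ²_total) = (4/3)·(1 − 5.906/12.684) = 0.71

α = 0.71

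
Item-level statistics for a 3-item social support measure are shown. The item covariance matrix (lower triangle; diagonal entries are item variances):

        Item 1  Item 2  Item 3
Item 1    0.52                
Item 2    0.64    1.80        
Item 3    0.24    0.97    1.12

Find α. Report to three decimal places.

sum of item variances = 0.52 + 1.80 + 1.12 = 3.44
Sum of off-diagonal covariances = 1.85
σ²_total = 3.44 + 2 × 1.85 = 7.14
α = (k/(k−1))·(1 − sum of item variances/σ²_total) = (3/2)·(1 − 3.44/7.14) = 0.777

α = 0.777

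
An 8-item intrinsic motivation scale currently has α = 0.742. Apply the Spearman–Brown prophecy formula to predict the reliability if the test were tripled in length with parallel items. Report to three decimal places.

Length factor m = 3
α' = m·α / (1 + (m−1)·α)
   = 3 × 0.742 / (1 + (3 − 1) × 0.742)
   = 2.2260 / 2.4840 = 0.896

predicted reliability = 0.896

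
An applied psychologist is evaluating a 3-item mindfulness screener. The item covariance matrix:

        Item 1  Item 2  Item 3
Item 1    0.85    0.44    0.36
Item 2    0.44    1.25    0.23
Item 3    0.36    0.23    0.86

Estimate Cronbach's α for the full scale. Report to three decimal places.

Cronbach's α = 0.616

ΣVar(i) = 0.85 + 1.25 + 0.86 = 2.96
Σ_{i<j} σ_ij = 1.03
σ²_total = 2.96 + 2 × 1.03 = 5.02
α = (k/(k−1))·(1 − ΣVar(i)/σ²_total) = (3/2)·(1 − 2.96/5.02) = 0.616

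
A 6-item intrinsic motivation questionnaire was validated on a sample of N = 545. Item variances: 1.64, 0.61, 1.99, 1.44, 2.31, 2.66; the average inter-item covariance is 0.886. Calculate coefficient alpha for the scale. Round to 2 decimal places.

α = 0.86

ΣVar(i) = 1.64 + 0.61 + 1.99 + 1.44 + 2.31 + 2.66 = 10.65
Sum of the 15 distinct covariances = 15 × 0.886 = 13.290
σ²_T = ΣVar(i) + 2·Σcov = 10.65 + 2 × 13.290 = 37.230
α = (6/5)·(1 − 10.65/37.230) = 0.86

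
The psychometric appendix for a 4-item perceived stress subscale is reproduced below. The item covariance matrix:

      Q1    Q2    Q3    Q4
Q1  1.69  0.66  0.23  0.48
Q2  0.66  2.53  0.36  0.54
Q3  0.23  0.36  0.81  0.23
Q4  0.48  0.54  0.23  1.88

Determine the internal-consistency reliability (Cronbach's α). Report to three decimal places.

α = 0.560

ΣVar(i) = 1.69 + 2.53 + 0.81 + 1.88 = 6.91
Sum of the distinct covariances = 2.50
σ²_T = 6.91 + 2 × 2.50 = 11.91
α = (k/(k−1))·(1 − ΣVar(i)/σ²_T) = (4/3)·(1 − 6.91/11.91) = 0.560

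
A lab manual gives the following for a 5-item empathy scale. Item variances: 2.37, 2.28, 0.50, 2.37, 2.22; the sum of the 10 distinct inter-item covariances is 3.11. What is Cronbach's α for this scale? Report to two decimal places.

α = 0.49

Σσ²ᵢ = 2.37 + 2.28 + 0.50 + 2.37 + 2.22 = 9.74
Sum of distinct covariances = 3.11
Var(T) = Σσ²ᵢ + 2·Σcov = 9.74 + 2 × 3.11 = 15.96
α = (5/4)·(1 − 9.74/15.96) = 0.49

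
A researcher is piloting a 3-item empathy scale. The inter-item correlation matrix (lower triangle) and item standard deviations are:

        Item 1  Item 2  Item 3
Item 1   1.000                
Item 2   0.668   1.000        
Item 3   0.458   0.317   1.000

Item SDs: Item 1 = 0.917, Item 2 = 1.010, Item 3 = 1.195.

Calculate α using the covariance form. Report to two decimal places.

Σσ²ᵢ = 0.917² + 1.010² + 1.195² = 3.2890
Covariances σ_ij = r_ij · s_i · s_j:
  σ(Item 1,Item 2) = 0.668 × 0.917 × 1.010 = 0.6187
  σ(Item 1,Item 3) = 0.458 × 0.917 × 1.195 = 0.5019
  σ(Item 2,Item 3) = 0.317 × 1.010 × 1.195 = 0.3826
σ²_T = Σσ²ᵢ + 2·Σσ_ij = 3.2890 + 2 × 1.5032 = 6.2954
α = (3/2)·(1 − 3.2890/6.2954) = 0.72

α = 0.72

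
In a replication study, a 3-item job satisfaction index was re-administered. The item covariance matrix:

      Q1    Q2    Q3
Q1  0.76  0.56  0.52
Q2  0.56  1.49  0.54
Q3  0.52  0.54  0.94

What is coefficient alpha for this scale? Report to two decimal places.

α = 0.76

Σσ²ᵢ = 0.76 + 1.49 + 0.94 = 3.19
Σ_{i<j} σ_ij = 1.62
Var(T) = 3.19 + 2 × 1.62 = 6.43
α = (k/(k−1))·(1 − Σσ²ᵢ/Var(T)) = (3/2)·(1 − 3.19/6.43) = 0.76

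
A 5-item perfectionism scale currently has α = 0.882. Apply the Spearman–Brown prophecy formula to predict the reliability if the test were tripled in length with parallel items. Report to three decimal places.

Length factor m = 3
α' = m·α / (1 + (m−1)·α)
   = 3 × 0.882 / (1 + (3 − 1) × 0.882)
   = 2.6460 / 2.7640 = 0.957

predicted reliability = 0.957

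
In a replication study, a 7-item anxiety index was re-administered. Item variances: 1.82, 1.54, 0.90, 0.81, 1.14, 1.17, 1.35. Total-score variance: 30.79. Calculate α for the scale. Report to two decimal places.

sum of item variances = 1.82 + 1.54 + 0.90 + 0.81 + 1.14 + 1.17 + 1.35 = 8.73
α = (k/(k−1))·(1 − sum of item variances/σ²_total) = (7/6)·(1 − 8.73/30.79) = 0.84

α = 0.84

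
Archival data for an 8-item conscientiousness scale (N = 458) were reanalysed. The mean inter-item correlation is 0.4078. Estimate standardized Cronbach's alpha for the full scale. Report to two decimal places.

α = 0.85

Standardized α = k·r̄ / (1 + (k−1)·r̄) = 8 × 0.4078 / (1 + 7 × 0.4078)
  = 3.2624 / 3.8546 = 0.85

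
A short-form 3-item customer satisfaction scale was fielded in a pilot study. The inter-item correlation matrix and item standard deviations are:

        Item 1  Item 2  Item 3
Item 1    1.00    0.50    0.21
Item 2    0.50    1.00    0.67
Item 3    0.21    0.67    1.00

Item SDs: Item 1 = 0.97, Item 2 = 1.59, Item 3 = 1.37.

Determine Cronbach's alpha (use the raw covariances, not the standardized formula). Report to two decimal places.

α = 0.73

Σσ²ᵢ = 0.97² + 1.59² + 1.37² = 5.3459
Covariances σ_ij = r_ij · s_i · s_j:
  σ(Item 1,Item 2) = 0.50 × 0.97 × 1.59 = 0.7712
  σ(Item 1,Item 3) = 0.21 × 0.97 × 1.37 = 0.2791
  σ(Item 2,Item 3) = 0.67 × 1.59 × 1.37 = 1.4595
σ²_T = Σσ²ᵢ + 2·Σσ_ij = 5.3459 + 2 × 2.5098 = 10.3655
α = (3/2)·(1 − 5.3459/10.3655) = 0.73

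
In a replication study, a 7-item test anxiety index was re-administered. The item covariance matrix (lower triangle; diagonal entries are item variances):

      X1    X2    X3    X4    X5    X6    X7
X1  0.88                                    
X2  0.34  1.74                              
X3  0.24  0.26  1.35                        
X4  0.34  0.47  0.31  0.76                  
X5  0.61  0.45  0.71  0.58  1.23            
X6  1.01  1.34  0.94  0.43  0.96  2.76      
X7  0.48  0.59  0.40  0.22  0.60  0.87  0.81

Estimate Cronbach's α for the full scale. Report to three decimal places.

α = 0.838

sum of item variances = 0.88 + 1.74 + 1.35 + 0.76 + 1.23 + 2.76 + 0.81 = 9.53
Σ_{i<j} σ_ij = 12.15
total variance = 9.53 + 2 × 12.15 = 33.83
α = (k/(k−1))·(1 − sum of item variances/total variance) = (7/6)·(1 − 9.53/33.83) = 0.838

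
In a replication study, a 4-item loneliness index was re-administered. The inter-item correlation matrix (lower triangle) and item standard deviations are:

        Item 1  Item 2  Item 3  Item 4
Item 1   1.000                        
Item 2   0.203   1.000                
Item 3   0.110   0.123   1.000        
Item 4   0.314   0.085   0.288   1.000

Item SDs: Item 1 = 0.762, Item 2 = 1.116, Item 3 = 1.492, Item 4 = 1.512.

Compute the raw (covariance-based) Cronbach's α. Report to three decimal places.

Σσ²ᵢ = 0.762² + 1.116² + 1.492² + 1.512² = 6.3383
Covariances σ_ij = r_ij · s_i · s_j:
  σ(Item 1,Item 2) = 0.203 × 0.762 × 1.116 = 0.1726
  σ(Item 1,Item 3) = 0.110 × 0.762 × 1.492 = 0.1251
  σ(Item 1,Item 4) = 0.314 × 0.762 × 1.512 = 0.3618
  σ(Item 2,Item 3) = 0.123 × 1.116 × 1.492 = 0.2048
  σ(Item 2,Item 4) = 0.085 × 1.116 × 1.512 = 0.1434
  σ(Item 3,Item 4) = 0.288 × 1.492 × 1.512 = 0.6497
σ²_T = Σσ²ᵢ + 2·Σσ_ij = 6.3383 + 2 × 1.6574 = 9.6531
α = (4/3)·(1 − 6.3383/9.6531) = 0.458

Cronbach's α = 0.458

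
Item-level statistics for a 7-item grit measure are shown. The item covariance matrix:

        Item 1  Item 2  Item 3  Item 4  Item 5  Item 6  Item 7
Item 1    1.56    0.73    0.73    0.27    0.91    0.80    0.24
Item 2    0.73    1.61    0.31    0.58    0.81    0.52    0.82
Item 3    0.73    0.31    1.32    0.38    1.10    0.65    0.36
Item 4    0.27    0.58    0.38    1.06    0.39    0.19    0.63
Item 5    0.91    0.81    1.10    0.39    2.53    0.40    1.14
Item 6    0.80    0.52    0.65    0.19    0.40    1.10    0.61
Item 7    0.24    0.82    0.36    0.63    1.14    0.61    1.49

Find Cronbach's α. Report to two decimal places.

α = 0.82

sum of item variances = 1.56 + 1.61 + 1.32 + 1.06 + 2.53 + 1.10 + 1.49 = 10.67
Σ_{i<j} σ_ij = 12.57
Var(T) = 10.67 + 2 × 12.57 = 35.81
α = (k/(k−1))·(1 − sum of item variances/Var(T)) = (7/6)·(1 − 10.67/35.81) = 0.82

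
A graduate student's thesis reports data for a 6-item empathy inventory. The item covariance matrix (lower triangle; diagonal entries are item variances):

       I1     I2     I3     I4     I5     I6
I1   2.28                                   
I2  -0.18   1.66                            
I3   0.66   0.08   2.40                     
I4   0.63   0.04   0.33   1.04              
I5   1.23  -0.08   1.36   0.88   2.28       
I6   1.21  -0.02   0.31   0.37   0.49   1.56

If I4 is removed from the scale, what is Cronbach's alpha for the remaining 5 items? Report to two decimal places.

Remaining items: I1, I2, I3, I5, I6 (k = 5).
Σσᵢ² = 2.28 + 1.66 + 2.40 + 2.28 + 1.56 = 10.18
σ²_total = 10.18 + 2 × 5.06 = 20.30
α (item deleted) = (5/4)·(1 − 10.18/20.30) = 0.62

α = 0.62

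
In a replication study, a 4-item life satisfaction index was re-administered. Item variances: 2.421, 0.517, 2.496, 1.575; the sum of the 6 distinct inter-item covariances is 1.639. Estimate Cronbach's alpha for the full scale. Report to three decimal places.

Cronbach's alpha = 0.425

Σσᵢ² = 2.421 + 0.517 + 2.496 + 1.575 = 7.009
Sum of distinct covariances = 1.639
σ²_total = Σσᵢ² + 2·Σcov = 7.009 + 2 × 1.639 = 10.287
α = (4/3)·(1 − 7.009/10.287) = 0.425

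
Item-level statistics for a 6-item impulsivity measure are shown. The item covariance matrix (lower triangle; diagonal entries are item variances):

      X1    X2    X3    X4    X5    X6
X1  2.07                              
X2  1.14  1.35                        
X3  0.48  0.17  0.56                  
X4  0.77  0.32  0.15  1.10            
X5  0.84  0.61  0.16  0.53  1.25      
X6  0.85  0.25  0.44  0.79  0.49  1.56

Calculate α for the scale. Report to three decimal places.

α = 0.803

Σσ²ᵢ = 2.07 + 1.35 + 0.56 + 1.10 + 1.25 + 1.56 = 7.89
Sum of off-diagonal covariances = 7.99
Var(T) = 7.89 + 2 × 7.99 = 23.87
α = (k/(k−1))·(1 − Σσ²ᵢ/Var(T)) = (6/5)·(1 − 7.89/23.87) = 0.803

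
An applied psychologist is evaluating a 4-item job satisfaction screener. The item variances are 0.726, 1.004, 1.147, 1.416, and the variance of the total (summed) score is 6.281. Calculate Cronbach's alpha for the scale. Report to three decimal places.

sum of item variances = 0.726 + 1.004 + 1.147 + 1.416 = 4.293
α = (k/(k−1))·(1 − sum of item variances/total variance) = (4/3)·(1 − 4.293/6.281) = 0.422

α = 0.422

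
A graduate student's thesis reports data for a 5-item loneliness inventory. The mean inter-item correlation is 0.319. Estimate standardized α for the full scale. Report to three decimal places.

α = 0.701

Standardized α = k·r̄ / (1 + (k−1)·r̄) = 5 × 0.319 / (1 + 4 × 0.319)
  = 1.5950 / 2.2760 = 0.701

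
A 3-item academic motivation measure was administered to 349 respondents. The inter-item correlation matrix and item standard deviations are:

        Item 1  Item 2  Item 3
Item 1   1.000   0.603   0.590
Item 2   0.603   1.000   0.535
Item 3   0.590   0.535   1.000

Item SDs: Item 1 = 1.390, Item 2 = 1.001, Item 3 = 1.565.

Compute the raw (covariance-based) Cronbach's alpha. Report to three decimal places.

Σσ²ᵢ = 1.390² + 1.001² + 1.565² = 5.3833
Covariances σ_ij = r_ij · s_i · s_j:
  σ(Item 1,Item 2) = 0.603 × 1.390 × 1.001 = 0.8390
  σ(Item 1,Item 3) = 0.590 × 1.390 × 1.565 = 1.2835
  σ(Item 2,Item 3) = 0.535 × 1.001 × 1.565 = 0.8381
σ²_T = Σσ²ᵢ + 2·Σσ_ij = 5.3833 + 2 × 2.9606 = 11.3045
α = (3/2)·(1 − 5.3833/11.3045) = 0.786

α = 0.786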